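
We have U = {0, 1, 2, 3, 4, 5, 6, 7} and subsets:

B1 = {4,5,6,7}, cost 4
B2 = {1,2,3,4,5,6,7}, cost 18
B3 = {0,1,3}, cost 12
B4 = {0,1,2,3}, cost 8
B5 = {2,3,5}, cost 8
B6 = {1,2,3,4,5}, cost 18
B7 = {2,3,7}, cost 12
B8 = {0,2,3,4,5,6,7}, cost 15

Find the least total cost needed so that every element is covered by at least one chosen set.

B1, B4 cover every element at cost 4 + 8 = 12.
Any cover uses at least 2 sets; among all covering selections none totals below 12.

12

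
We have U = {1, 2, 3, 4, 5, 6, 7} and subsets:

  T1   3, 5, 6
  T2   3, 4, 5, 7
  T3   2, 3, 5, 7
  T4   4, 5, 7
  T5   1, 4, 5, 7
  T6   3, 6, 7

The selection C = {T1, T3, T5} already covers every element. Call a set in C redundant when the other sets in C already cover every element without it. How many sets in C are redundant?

Drop T1: 6 uncovered — not redundant.
Drop T3: 2 uncovered — not redundant.
Drop T5: 1, 4 uncovered — not redundant.
None of the sets in C is redundant.

0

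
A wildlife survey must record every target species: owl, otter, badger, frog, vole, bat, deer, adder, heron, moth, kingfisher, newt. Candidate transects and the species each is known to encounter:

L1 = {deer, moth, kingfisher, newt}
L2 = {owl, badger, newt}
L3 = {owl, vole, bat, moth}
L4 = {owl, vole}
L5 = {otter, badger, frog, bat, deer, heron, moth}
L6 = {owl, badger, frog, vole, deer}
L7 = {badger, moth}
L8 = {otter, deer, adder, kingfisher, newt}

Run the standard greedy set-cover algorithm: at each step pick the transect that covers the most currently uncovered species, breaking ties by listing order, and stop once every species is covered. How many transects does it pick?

3

Pick 1: L5 covers 7 new species (otter, badger, frog, bat, deer, heron, moth).
Pick 2: L8 covers 3 new species (adder, kingfisher, newt).
Pick 3: L3 covers 2 new species (owl, vole).
Greedy uses 3 transects.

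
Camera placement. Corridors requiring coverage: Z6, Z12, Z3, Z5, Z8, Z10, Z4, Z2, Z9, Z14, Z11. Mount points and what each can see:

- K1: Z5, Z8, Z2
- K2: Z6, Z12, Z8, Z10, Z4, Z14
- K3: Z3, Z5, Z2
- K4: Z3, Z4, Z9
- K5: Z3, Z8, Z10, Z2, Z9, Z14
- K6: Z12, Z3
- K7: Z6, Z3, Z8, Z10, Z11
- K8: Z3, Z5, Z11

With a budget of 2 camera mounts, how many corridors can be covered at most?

9

Choosing K2, K3 covers {Z6, Z12, Z3, Z5, Z8, Z10, Z4, Z2, Z14} — 9 corridors.
No choice of 2 camera mounts does better; here Z9, Z11 are left uncovered.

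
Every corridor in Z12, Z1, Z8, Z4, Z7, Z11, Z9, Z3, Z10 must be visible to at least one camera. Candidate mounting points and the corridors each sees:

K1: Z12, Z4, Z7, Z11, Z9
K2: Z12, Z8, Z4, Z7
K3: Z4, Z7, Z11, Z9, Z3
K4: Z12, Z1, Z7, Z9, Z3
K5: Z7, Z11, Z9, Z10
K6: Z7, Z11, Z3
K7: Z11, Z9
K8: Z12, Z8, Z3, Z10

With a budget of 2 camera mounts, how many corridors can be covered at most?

Choosing K1, K8 covers {Z12, Z8, Z4, Z7, Z11, Z9, Z3, Z10} — 8 corridors.
No choice of 2 camera mounts does better; here Z1 is left uncovered.

8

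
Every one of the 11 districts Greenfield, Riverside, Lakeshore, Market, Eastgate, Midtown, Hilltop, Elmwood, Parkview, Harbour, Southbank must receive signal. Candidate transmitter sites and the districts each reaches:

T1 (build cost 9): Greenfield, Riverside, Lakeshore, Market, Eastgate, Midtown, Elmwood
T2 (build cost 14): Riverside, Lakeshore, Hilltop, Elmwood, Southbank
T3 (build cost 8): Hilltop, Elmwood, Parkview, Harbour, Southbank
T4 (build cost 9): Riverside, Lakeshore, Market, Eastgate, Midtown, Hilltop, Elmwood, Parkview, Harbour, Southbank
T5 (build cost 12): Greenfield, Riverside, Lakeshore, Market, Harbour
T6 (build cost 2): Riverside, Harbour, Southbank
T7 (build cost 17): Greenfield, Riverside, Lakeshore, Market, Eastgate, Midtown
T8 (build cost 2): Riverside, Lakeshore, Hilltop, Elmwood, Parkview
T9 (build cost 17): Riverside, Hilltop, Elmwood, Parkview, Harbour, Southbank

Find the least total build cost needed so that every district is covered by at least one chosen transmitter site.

13

T1, T6, T8 cover every district at build cost 9 + 2 + 2 = 13.
Any cover uses at least 2 transmitter sites; among all covering selections none totals below 13.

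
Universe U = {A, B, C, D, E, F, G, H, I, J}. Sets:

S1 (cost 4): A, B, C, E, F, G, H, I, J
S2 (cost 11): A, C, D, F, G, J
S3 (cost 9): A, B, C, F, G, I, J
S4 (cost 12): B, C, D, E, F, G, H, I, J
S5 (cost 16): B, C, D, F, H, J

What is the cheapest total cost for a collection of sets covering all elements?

15

S1, S2 cover every element at cost 4 + 11 = 15.
Any cover uses at least 2 sets; among all covering selections none totals below 15.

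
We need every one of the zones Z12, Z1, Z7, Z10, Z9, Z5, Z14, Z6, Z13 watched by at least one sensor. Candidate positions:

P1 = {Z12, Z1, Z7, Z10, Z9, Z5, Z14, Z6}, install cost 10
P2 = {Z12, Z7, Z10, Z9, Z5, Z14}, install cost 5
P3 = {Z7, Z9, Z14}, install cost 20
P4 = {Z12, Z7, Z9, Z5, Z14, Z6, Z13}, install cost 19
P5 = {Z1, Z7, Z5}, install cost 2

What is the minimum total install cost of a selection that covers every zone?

P2, P4, P5 cover every zone at install cost 5 + 19 + 2 = 26.
Any cover uses at least 2 sensor positions; among all covering selections none totals below 26.

26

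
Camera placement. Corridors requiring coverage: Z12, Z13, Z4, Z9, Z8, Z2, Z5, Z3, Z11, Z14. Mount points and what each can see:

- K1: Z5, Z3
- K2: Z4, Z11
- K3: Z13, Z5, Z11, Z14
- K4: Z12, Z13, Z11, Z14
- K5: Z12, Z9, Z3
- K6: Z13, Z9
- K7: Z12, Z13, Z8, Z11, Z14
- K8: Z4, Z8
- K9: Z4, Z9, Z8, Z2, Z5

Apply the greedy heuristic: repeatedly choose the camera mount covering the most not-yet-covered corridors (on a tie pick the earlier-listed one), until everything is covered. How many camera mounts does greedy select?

Pick 1: K7 covers 5 new corridors (Z12, Z13, Z8, Z11, Z14).
Pick 2: K9 covers 4 new corridors (Z4, Z9, Z2, Z5).
Pick 3: K1 covers 1 new corridors (Z3).
Greedy uses 3 camera mounts.

3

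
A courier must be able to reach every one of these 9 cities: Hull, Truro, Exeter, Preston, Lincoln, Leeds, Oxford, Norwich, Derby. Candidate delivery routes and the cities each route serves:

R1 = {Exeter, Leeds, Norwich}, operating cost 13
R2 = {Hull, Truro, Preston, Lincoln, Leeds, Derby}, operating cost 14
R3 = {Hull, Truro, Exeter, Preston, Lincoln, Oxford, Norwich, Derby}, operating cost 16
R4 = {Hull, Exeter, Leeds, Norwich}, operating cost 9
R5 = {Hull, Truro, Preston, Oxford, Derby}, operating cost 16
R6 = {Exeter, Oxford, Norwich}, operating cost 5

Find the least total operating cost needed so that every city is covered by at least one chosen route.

R2, R6 cover every city at operating cost 14 + 5 = 19.
Any cover uses at least 2 routes; among all covering selections none totals below 19.

19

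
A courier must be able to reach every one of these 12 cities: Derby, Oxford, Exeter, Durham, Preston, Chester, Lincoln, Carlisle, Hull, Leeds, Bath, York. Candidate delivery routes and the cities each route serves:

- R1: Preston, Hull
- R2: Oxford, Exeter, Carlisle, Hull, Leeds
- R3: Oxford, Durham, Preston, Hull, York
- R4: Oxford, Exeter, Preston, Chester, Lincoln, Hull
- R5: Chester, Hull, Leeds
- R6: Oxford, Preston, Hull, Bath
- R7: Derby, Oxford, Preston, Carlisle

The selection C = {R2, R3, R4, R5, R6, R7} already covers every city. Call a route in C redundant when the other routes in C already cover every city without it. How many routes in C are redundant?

Drop R2: the rest still cover every city — redundant.
Drop R3: Durham, York uncovered — not redundant.
Drop R4: Lincoln uncovered — not redundant.
Drop R5: the rest still cover every city — redundant.
Drop R6: Bath uncovered — not redundant.
Drop R7: Derby uncovered — not redundant.
2 redundant: R2, R5.

2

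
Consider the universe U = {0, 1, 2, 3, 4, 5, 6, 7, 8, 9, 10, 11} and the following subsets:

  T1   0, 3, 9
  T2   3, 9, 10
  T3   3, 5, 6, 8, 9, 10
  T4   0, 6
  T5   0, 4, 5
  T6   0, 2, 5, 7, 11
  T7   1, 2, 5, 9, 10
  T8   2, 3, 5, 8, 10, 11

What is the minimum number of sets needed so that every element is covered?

4

T3, T5, T6, T7 together cover {0, 1, 2, 3, 4, 5, 6, 7, 8, 9, 10, 11} — every element.
No 3 of the 8 sets cover everything (all 56 triples fall short), so 4 is minimum.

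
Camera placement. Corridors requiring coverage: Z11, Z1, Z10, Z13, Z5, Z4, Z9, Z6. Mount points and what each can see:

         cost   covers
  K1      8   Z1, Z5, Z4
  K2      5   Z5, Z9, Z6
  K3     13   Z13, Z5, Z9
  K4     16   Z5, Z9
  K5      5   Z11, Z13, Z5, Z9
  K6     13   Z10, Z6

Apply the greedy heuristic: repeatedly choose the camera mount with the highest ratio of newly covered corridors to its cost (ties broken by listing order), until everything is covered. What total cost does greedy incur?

Pick 1: K5 adds 4 new (Z11, Z13, Z5, Z9) at cost 5 (ratio 4/5).
Pick 2: K1 adds 2 new (Z1, Z4) at cost 8 (ratio 2/8).
Pick 3: K2 adds 1 new (Z6) at cost 5 (ratio 1/5).
Pick 4: K6 adds 1 new (Z10) at cost 13 (ratio 1/13).
Greedy total cost: 5 + 8 + 5 + 13 = 31. (The true optimum is 26, so greedy overshoots here.)

31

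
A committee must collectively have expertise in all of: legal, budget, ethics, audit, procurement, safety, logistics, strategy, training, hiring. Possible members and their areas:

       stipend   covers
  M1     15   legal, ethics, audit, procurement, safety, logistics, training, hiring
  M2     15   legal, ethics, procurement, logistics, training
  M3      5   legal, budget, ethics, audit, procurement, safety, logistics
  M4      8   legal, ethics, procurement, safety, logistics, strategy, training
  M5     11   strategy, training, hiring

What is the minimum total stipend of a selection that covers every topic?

M3, M5 cover every topic at stipend 5 + 11 = 16.
Any cover uses at least 2 members; among all covering selections none totals below 16.

16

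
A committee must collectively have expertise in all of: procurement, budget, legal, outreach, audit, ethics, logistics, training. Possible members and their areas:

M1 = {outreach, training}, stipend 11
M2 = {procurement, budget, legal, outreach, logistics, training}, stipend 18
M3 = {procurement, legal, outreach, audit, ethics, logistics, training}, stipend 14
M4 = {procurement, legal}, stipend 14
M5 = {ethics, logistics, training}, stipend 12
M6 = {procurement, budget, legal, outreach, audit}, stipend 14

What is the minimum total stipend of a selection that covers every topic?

26

M5, M6 cover every topic at stipend 12 + 14 = 26.
Any cover uses at least 2 members; among all covering selections none totals below 26.
Greedy by coverage-per-stipend would pick M3, M6 for 28 — worse than the optimum 26.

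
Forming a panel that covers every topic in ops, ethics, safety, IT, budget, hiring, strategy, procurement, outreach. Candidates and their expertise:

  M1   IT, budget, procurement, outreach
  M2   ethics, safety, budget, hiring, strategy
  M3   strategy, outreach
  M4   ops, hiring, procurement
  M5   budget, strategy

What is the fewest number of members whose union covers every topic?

3

M1, M2, M4 together cover {ops, ethics, safety, IT, budget, hiring, strategy, procurement, outreach} — every topic.
No 2 of the 5 members cover everything (all 10 pairs fall short), so 3 is minimum.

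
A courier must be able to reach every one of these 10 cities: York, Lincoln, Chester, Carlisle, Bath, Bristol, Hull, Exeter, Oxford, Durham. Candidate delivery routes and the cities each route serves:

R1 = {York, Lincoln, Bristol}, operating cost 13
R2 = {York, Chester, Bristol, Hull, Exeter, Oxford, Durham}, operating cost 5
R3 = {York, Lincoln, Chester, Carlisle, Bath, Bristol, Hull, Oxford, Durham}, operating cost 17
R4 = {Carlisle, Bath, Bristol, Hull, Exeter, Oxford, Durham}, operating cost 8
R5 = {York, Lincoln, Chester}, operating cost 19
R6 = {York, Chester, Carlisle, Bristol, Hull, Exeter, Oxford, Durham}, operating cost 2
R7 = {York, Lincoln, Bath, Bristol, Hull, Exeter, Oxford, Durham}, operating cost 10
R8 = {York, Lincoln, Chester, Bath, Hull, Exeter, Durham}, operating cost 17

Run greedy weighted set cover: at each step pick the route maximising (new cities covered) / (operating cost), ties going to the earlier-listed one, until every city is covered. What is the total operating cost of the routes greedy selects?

12

Pick 1: R6 adds 8 new (York, Chester, Carlisle, Bristol, Hull, Exeter, Oxford, Durham) at operating cost 2 (ratio 8/2).
Pick 2: R7 adds 2 new (Lincoln, Bath) at operating cost 10 (ratio 2/10).
Greedy total operating cost: 2 + 10 = 12.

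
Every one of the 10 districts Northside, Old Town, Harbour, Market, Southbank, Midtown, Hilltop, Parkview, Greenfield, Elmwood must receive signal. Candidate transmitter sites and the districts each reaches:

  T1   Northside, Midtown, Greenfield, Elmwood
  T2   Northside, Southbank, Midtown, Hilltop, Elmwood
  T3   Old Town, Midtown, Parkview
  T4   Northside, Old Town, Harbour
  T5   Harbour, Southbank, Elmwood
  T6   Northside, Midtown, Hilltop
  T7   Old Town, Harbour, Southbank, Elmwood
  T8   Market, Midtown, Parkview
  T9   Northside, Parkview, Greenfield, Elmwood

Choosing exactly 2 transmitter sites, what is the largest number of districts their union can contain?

Choosing T1, T7 covers {Northside, Old Town, Harbour, Southbank, Midtown, Greenfield, Elmwood} — 7 districts.
No choice of 2 transmitter sites does better; here Market, Hilltop, Parkview are left uncovered.

7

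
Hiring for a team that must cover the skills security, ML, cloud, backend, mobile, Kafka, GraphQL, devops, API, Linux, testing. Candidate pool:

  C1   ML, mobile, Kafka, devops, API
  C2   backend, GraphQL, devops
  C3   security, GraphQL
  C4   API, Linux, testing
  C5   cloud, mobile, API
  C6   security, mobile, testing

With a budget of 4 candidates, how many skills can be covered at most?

Choosing C1, C2, C3, C4 covers {security, ML, backend, mobile, Kafka, GraphQL, devops, API, Linux, testing} — 10 skills.
No choice of 4 candidates does better; here cloud is left uncovered.

10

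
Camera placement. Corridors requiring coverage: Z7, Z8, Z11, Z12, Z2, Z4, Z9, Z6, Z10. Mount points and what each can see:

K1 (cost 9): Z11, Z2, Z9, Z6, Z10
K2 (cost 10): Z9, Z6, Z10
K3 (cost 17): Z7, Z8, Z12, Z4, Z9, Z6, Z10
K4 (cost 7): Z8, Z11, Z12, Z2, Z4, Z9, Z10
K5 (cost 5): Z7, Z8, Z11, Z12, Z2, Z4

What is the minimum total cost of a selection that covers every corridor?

K1, K5 cover every corridor at cost 9 + 5 = 14.
Any cover uses at least 2 camera mounts; among all covering selections none totals below 14.

14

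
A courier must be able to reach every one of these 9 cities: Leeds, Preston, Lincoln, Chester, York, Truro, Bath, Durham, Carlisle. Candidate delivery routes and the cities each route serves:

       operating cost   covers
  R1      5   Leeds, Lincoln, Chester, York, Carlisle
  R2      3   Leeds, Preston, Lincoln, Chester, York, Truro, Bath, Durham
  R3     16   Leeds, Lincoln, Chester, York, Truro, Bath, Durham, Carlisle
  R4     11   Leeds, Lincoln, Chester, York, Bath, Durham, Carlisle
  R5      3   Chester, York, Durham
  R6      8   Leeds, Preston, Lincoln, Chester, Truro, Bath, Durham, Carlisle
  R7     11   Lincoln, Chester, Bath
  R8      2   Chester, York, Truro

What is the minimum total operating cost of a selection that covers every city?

8

R1, R2 cover every city at operating cost 5 + 3 = 8.
Any cover uses at least 2 routes; among all covering selections none totals below 8.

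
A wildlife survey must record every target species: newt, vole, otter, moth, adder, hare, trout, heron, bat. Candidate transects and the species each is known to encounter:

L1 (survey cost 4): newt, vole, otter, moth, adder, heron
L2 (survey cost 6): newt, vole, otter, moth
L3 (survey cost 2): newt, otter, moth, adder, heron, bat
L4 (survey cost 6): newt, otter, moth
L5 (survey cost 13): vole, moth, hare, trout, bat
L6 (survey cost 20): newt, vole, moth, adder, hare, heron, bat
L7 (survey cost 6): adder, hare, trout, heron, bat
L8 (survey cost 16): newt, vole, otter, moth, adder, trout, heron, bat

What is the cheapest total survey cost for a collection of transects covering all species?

L1, L7 cover every species at survey cost 4 + 6 = 10.
Any cover uses at least 2 transects; among all covering selections none totals below 10.

10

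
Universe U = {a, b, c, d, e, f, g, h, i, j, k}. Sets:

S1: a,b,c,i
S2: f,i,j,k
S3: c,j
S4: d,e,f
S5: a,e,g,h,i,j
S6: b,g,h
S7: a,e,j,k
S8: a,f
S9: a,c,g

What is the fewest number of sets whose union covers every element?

4

S1, S2, S4, S5 together cover {a, b, c, d, e, f, g, h, i, j, k} — every element.
No 3 of the 9 sets cover everything (all 84 triples fall short), so 4 is minimum.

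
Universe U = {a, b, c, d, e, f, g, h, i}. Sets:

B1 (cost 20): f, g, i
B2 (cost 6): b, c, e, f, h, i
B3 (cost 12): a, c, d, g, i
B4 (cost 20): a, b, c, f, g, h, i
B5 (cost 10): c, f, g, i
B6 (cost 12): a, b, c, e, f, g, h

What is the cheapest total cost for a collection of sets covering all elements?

18

B2, B3 cover every element at cost 6 + 12 = 18.
Any cover uses at least 2 sets; among all covering selections none totals below 18.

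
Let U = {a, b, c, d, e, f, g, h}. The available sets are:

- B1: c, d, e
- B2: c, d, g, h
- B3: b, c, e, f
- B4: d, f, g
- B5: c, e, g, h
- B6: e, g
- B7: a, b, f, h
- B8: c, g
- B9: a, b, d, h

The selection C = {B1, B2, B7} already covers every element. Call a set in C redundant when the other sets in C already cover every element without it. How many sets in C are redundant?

0

Drop B1: e uncovered — not redundant.
Drop B2: g uncovered — not redundant.
Drop B7: a, b, f uncovered — not redundant.
None of the sets in C is redundant.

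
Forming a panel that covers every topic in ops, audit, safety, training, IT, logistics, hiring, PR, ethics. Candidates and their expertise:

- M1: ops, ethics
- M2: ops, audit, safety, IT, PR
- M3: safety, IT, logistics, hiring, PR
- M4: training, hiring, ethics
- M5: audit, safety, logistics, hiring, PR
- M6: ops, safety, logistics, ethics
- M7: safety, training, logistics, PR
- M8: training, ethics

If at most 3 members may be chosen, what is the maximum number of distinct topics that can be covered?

Choosing M2, M3, M4 covers {ops, audit, safety, training, IT, logistics, hiring, PR, ethics} — 9 topics.
That is all 9 topics.

9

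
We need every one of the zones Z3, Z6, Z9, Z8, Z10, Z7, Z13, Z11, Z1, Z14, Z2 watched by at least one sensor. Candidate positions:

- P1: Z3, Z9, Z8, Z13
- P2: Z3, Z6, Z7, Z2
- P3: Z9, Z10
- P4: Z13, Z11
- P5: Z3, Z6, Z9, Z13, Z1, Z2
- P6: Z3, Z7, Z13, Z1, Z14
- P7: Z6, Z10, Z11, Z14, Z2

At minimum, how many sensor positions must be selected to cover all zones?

P1, P6, P7 together cover {Z3, Z6, Z9, Z8, Z10, Z7, Z13, Z11, Z1, Z14, Z2} — every zone.
No 2 of the 7 sensor positions cover everything (all 21 pairs fall short), so 3 is minimum.
Greedy (largest uncovered first) would take P5, P7, P1, P2 — 4 sensor positions — but 3 suffice.

3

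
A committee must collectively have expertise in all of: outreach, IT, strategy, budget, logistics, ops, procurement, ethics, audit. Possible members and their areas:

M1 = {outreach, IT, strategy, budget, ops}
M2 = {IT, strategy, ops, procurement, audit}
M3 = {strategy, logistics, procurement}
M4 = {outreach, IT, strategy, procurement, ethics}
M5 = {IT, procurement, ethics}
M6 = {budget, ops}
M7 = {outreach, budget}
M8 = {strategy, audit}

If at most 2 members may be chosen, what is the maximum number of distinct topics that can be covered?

Choosing M1, M2 covers {outreach, IT, strategy, budget, ops, procurement, audit} — 7 topics.
No choice of 2 members does better; here logistics, ethics are left uncovered.

7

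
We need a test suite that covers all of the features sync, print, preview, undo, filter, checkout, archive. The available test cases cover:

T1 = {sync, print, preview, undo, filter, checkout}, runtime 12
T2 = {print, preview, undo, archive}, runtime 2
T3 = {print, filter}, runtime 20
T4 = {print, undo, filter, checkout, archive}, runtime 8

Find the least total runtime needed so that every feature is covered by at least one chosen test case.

14

T1, T2 cover every feature at runtime 12 + 2 = 14.
Any cover uses at least 2 test cases; among all covering selections none totals below 14.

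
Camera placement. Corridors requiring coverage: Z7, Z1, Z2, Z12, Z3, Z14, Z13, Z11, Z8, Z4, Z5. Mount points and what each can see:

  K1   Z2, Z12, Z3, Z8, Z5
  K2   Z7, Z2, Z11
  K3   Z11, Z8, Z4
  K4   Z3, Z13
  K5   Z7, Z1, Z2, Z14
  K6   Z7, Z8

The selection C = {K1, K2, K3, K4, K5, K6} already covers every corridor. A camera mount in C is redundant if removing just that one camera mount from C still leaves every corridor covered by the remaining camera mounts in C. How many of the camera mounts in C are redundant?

2

Drop K1: Z12, Z5 uncovered — not redundant.
Drop K2: the rest still cover every corridor — redundant.
Drop K3: Z4 uncovered — not redundant.
Drop K4: Z13 uncovered — not redundant.
Drop K5: Z1, Z14 uncovered — not redundant.
Drop K6: the rest still cover every corridor — redundant.
2 redundant: K2, K6.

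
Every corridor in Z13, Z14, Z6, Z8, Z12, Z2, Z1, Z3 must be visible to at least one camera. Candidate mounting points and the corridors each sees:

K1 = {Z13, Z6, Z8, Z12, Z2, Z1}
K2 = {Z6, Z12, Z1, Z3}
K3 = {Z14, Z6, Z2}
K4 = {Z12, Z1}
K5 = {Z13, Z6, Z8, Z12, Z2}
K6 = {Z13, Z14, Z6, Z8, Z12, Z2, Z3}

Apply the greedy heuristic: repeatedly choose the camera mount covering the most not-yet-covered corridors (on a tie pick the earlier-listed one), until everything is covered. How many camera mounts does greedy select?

Pick 1: K6 covers 7 new corridors (Z13, Z14, Z6, Z8, Z12, Z2, Z3).
Pick 2: K1 covers 1 new corridors (Z1).
Greedy uses 2 camera mounts.

2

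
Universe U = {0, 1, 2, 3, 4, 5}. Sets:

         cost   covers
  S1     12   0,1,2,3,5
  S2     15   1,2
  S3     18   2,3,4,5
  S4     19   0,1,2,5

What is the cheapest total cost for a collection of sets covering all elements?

S1, S3 cover every element at cost 12 + 18 = 30.
Any cover uses at least 2 sets; among all covering selections none totals below 30.

30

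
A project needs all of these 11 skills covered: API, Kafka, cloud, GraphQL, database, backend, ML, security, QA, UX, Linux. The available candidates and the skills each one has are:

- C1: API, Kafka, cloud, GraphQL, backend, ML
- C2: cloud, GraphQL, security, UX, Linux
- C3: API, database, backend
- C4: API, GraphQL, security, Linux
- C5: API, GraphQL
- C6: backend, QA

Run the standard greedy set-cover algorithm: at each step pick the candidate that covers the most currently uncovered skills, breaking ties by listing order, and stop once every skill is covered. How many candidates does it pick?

Pick 1: C1 covers 6 new skills (API, Kafka, cloud, GraphQL, backend, ML).
Pick 2: C2 covers 3 new skills (security, UX, Linux).
Pick 3: C3 covers 1 new skills (database).
Pick 4: C6 covers 1 new skills (QA).
Greedy uses 4 candidates.

4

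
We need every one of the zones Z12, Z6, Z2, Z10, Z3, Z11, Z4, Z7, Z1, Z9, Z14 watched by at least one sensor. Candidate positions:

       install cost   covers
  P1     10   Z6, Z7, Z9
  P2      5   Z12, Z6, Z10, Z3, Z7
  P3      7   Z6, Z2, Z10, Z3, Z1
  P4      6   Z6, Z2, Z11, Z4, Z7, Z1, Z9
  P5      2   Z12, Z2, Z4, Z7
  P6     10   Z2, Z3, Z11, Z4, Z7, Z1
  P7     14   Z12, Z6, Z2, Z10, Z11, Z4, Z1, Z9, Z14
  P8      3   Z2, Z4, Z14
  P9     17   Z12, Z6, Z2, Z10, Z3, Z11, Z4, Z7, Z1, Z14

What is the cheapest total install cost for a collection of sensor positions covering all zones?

P2, P4, P8 cover every zone at install cost 5 + 6 + 3 = 14.
Any cover uses at least 2 sensor positions; among all covering selections none totals below 14.
Greedy by coverage-per-install cost would pick P5, P4, P2, P8 for 16 — worse than the optimum 14.

14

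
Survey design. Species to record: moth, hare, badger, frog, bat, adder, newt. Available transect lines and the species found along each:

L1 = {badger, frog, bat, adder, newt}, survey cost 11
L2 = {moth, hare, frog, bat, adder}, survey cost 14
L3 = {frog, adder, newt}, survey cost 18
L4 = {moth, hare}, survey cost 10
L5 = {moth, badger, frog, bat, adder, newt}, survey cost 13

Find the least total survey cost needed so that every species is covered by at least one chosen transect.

L1, L4 cover every species at survey cost 11 + 10 = 21.
Any cover uses at least 2 transects; among all covering selections none totals below 21.
Greedy by coverage-per-survey cost would pick L5, L4 for 23 — worse than the optimum 21.

21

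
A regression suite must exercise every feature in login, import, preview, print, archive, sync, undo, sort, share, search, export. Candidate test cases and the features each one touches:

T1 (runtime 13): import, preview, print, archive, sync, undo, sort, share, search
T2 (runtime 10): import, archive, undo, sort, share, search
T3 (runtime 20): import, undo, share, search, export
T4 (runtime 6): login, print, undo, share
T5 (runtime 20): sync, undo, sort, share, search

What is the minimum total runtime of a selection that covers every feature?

39

T1, T3, T4 cover every feature at runtime 13 + 20 + 6 = 39.
Any cover uses at least 3 test cases; among all covering selections none totals below 39.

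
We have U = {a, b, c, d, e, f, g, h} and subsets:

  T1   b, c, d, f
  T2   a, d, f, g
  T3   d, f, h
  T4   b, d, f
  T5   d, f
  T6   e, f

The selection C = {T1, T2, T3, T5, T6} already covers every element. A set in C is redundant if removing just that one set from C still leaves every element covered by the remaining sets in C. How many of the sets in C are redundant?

1

Drop T1: b, c uncovered — not redundant.
Drop T2: a, g uncovered — not redundant.
Drop T3: h uncovered — not redundant.
Drop T5: the rest still cover every element — redundant.
Drop T6: e uncovered — not redundant.
1 redundant: T5.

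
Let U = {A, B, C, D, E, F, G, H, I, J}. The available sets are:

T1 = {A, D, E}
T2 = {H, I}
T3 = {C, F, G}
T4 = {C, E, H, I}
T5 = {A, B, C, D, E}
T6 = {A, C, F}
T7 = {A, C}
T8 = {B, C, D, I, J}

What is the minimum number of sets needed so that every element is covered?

4

T1, T2, T3, T8 together cover {A, B, C, D, E, F, G, H, I, J} — every element.
No 3 of the 8 sets cover everything (all 56 triples fall short), so 4 is minimum.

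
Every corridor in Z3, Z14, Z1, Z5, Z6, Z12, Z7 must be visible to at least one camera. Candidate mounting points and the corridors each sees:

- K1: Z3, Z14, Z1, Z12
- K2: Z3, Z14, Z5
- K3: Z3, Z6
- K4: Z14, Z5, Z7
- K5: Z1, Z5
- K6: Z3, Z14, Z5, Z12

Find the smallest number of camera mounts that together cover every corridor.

3

K1, K3, K4 together cover {Z3, Z14, Z1, Z5, Z6, Z12, Z7} — every corridor.
No 2 of the 6 camera mounts cover everything (all 15 pairs fall short), so 3 is minimum.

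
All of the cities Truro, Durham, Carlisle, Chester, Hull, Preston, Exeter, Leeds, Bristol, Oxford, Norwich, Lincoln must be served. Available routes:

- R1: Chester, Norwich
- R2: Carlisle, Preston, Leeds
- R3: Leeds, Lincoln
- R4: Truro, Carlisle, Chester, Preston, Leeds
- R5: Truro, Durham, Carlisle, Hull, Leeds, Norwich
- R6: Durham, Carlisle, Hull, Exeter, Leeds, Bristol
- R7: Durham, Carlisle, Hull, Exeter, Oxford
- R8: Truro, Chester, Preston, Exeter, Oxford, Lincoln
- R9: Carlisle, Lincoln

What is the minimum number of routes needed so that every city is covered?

R1, R6, R8 together cover {Truro, Durham, Carlisle, Chester, Hull, Preston, Exeter, Leeds, Bristol, Oxford, Norwich, Lincoln} — every city.
No 2 of the 9 routes cover everything (all 36 pairs fall short), so 3 is minimum.

3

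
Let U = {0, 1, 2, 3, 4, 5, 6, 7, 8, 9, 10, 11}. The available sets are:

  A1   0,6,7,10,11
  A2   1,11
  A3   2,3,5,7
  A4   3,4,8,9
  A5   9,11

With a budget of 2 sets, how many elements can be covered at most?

9

Choosing A1, A4 covers {0, 3, 4, 6, 7, 8, 9, 10, 11} — 9 elements.
No choice of 2 sets does better; here 1, 2, 5 are left uncovered.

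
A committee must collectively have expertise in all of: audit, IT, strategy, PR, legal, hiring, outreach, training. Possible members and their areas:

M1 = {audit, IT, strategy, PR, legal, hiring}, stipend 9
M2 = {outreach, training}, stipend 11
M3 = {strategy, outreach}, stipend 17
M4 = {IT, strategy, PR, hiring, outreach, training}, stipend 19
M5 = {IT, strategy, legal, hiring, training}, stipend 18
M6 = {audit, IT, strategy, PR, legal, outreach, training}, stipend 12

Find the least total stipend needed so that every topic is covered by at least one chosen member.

20

M1, M2 cover every topic at stipend 9 + 11 = 20.
Any cover uses at least 2 members; among all covering selections none totals below 20.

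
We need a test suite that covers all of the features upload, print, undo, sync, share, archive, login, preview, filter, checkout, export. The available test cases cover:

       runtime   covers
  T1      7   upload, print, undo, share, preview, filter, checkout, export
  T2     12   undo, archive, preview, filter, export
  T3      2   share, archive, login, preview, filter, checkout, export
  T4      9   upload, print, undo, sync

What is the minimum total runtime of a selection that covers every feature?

11

T3, T4 cover every feature at runtime 2 + 9 = 11.
Any cover uses at least 2 test cases; among all covering selections none totals below 11.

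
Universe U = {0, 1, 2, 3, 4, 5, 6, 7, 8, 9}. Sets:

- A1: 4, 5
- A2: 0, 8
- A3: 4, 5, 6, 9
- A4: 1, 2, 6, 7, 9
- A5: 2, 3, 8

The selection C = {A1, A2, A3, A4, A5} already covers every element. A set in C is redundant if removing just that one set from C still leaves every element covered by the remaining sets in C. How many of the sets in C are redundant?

Drop A1: the rest still cover every element — redundant.
Drop A2: 0 uncovered — not redundant.
Drop A3: the rest still cover every element — redundant.
Drop A4: 1, 7 uncovered — not redundant.
Drop A5: 3 uncovered — not redundant.
2 redundant: A1, A3.

2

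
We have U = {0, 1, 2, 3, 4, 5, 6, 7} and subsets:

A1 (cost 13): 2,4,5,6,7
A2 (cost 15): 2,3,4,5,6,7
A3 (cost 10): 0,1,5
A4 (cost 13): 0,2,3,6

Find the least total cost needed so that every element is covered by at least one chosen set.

25

A2, A3 cover every element at cost 15 + 10 = 25.
Any cover uses at least 2 sets; among all covering selections none totals below 25.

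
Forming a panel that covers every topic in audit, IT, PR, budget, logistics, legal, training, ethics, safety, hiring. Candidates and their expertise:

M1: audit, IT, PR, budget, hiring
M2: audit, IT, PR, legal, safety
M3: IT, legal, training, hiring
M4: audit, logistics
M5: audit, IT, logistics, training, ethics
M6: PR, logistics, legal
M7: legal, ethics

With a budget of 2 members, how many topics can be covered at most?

Choosing M1, M5 covers {audit, IT, PR, budget, logistics, training, ethics, hiring} — 8 topics.
No choice of 2 members does better; here legal, safety are left uncovered.

8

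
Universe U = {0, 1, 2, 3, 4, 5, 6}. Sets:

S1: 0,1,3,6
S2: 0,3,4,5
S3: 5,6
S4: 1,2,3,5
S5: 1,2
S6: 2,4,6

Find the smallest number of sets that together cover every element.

3

S1, S2, S4 together cover {0, 1, 2, 3, 4, 5, 6} — every element.
No 2 of the 6 sets cover everything (all 15 pairs fall short), so 3 is minimum.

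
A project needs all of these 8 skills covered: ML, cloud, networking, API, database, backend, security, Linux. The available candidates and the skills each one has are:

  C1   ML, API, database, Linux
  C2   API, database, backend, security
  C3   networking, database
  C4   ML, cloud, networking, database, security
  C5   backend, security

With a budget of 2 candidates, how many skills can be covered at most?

7

Choosing C1, C4 covers {ML, cloud, networking, API, database, security, Linux} — 7 skills.
No choice of 2 candidates does better; here backend is left uncovered.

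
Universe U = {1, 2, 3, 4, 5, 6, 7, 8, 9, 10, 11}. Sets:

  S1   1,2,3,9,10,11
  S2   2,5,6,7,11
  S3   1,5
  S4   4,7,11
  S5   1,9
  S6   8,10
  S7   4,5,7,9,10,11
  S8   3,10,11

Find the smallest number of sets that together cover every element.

4

S1, S2, S4, S6 together cover {1, 2, 3, 4, 5, 6, 7, 8, 9, 10, 11} — every element.
No 3 of the 8 sets cover everything (all 56 triples fall short), so 4 is minimum.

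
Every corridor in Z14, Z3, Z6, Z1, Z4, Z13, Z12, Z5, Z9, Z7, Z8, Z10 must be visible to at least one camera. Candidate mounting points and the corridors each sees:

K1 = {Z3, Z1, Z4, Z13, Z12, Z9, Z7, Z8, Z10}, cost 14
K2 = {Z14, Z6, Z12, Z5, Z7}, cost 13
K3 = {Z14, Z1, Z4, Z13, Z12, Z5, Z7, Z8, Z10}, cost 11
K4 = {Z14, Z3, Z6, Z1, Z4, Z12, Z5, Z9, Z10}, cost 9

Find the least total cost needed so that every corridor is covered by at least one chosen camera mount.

K3, K4 cover every corridor at cost 11 + 9 = 20.
Any cover uses at least 2 camera mounts; among all covering selections none totals below 20.

20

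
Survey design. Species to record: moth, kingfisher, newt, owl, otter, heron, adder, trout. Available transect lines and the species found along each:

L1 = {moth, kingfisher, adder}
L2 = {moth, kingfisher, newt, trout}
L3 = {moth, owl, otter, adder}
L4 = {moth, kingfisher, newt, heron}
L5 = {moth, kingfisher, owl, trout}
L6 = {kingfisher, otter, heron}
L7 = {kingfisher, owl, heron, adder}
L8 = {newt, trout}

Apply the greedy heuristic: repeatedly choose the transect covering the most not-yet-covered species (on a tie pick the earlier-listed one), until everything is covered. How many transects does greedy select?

3

Pick 1: L2 covers 4 new species (moth, kingfisher, newt, trout).
Pick 2: L3 covers 3 new species (owl, otter, adder).
Pick 3: L4 covers 1 new species (heron).
Greedy uses 3 transects.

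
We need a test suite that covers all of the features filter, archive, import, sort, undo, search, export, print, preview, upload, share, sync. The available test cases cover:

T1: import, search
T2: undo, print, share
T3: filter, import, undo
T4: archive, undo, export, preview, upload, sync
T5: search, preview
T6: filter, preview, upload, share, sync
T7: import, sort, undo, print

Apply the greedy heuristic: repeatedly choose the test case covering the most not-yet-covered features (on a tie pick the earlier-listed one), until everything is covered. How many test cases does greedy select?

Pick 1: T4 covers 6 new features (archive, undo, export, preview, upload, sync).
Pick 2: T7 covers 3 new features (import, sort, print).
Pick 3: T6 covers 2 new features (filter, share).
Pick 4: T1 covers 1 new features (search).
Greedy uses 4 test cases.

4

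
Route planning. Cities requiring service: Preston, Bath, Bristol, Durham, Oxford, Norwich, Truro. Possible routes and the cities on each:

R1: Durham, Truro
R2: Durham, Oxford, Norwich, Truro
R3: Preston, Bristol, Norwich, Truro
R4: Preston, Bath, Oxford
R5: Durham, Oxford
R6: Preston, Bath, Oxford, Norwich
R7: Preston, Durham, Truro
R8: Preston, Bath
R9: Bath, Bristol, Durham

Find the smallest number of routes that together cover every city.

3

R1, R3, R4 together cover {Preston, Bath, Bristol, Durham, Oxford, Norwich, Truro} — every city.
No 2 of the 9 routes cover everything (all 36 pairs fall short), so 3 is minimum.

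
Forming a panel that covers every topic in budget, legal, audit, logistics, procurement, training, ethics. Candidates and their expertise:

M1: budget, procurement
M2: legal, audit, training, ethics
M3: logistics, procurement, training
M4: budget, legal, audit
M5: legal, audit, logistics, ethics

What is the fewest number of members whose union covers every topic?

3

M1, M2, M3 together cover {budget, legal, audit, logistics, procurement, training, ethics} — every topic.
No 2 of the 5 members cover everything (all 10 pairs fall short), so 3 is minimum.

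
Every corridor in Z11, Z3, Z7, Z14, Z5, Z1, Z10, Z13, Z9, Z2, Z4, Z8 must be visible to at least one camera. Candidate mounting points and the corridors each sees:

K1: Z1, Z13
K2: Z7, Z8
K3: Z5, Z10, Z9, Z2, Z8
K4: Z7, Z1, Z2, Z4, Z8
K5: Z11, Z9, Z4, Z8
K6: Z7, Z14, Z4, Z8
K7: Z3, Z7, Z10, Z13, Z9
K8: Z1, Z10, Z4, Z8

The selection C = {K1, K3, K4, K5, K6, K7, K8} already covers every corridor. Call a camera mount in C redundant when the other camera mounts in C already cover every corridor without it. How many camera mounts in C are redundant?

3

Drop K1: the rest still cover every corridor — redundant.
Drop K3: Z5 uncovered — not redundant.
Drop K4: the rest still cover every corridor — redundant.
Drop K5: Z11 uncovered — not redundant.
Drop K6: Z14 uncovered — not redundant.
Drop K7: Z3 uncovered — not redundant.
Drop K8: the rest still cover every corridor — redundant.
3 redundant: K1, K4, K8.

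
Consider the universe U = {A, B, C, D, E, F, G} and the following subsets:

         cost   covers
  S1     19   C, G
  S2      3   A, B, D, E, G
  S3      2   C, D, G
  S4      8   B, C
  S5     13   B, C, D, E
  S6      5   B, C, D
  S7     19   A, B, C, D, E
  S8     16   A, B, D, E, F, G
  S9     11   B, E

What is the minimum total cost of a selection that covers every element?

S3, S8 cover every element at cost 2 + 16 = 18.
Any cover uses at least 2 sets; among all covering selections none totals below 18.

18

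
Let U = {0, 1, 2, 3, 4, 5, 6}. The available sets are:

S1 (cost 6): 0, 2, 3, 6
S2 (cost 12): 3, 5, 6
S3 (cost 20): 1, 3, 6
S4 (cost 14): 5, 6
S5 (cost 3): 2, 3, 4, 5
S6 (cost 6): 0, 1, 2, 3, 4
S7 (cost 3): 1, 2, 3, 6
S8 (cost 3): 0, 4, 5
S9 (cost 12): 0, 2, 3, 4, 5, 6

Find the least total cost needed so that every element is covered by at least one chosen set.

S7, S8 cover every element at cost 3 + 3 = 6.
Any cover uses at least 2 sets; among all covering selections none totals below 6.
Greedy by coverage-per-cost would pick S5, S7, S8 for 9 — worse than the optimum 6.

6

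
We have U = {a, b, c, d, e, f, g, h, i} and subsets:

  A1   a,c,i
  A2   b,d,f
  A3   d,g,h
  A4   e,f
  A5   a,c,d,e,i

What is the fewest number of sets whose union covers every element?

A2, A3, A5 together cover {a, b, c, d, e, f, g, h, i} — every element.
No 2 of the 5 sets cover everything (all 10 pairs fall short), so 3 is minimum.

3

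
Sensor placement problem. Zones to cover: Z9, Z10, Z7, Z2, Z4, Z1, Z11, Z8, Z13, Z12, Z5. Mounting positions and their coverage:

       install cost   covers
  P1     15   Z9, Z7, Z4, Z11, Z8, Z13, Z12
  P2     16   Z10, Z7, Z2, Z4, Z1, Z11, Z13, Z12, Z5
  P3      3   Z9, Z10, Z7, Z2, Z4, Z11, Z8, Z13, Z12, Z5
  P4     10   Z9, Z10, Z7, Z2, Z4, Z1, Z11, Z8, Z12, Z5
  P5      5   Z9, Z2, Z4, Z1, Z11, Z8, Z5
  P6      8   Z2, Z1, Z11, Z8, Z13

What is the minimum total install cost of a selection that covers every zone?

8

P3, P5 cover every zone at install cost 3 + 5 = 8.
Any cover uses at least 2 sensor positions; among all covering selections none totals below 8.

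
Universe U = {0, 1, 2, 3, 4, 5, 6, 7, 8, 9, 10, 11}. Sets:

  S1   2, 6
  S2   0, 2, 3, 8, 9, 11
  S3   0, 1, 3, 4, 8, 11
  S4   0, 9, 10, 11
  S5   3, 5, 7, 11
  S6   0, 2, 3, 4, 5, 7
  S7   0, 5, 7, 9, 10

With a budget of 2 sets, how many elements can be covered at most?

10

Choosing S3, S7 covers {0, 1, 3, 4, 5, 7, 8, 9, 10, 11} — 10 elements.
No choice of 2 sets does better; here 2, 6 are left uncovered.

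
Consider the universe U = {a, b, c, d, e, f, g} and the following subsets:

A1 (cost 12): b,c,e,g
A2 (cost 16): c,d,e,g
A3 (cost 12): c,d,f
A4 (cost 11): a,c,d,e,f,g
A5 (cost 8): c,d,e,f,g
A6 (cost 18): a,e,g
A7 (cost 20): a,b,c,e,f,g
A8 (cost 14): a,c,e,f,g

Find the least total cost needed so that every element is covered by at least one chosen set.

23

A1, A4 cover every element at cost 12 + 11 = 23.
Any cover uses at least 2 sets; among all covering selections none totals below 23.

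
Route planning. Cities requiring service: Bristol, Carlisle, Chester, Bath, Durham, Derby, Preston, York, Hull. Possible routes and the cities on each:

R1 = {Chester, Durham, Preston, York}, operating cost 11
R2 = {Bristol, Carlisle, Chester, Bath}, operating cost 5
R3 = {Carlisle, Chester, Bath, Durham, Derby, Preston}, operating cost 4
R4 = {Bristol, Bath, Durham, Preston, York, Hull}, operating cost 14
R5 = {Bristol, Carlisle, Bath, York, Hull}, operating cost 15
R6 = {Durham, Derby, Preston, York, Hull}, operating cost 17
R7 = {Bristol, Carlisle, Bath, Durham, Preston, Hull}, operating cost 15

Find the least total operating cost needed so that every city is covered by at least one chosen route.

R3, R4 cover every city at operating cost 4 + 14 = 18.
Any cover uses at least 2 routes; among all covering selections none totals below 18.

18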